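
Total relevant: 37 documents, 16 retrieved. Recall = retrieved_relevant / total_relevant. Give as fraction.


Recall = retrieved_relevant / total_relevant
= 16 / 37
= 16 / (16 + 21)
= 16/37

16/37


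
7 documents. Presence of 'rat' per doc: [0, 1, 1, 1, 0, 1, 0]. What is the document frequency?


Checking each document for 'rat':
Doc 1: absent
Doc 2: present
Doc 3: present
Doc 4: present
Doc 5: absent
Doc 6: present
Doc 7: absent
df = sum of presences = 0 + 1 + 1 + 1 + 0 + 1 + 0 = 4

4


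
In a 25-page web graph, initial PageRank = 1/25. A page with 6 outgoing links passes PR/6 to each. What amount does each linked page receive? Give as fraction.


Initial PR = 1/25 = 1/25
Outlinks = 6
Contribution per link = PR / outlinks
= 1/25 / 6
= 1/150

1/150


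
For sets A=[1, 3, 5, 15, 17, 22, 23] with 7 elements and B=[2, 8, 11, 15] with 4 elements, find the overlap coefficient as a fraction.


A intersect B = [15]
|A intersect B| = 1
min(|A|, |B|) = min(7, 4) = 4
Overlap = 1 / 4 = 1/4

1/4


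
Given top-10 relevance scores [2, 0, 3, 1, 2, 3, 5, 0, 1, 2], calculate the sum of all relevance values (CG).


Cumulative Gain = sum of relevance scores
Position 1: rel=2, running sum=2
Position 2: rel=0, running sum=2
Position 3: rel=3, running sum=5
Position 4: rel=1, running sum=6
Position 5: rel=2, running sum=8
Position 6: rel=3, running sum=11
Position 7: rel=5, running sum=16
Position 8: rel=0, running sum=16
Position 9: rel=1, running sum=17
Position 10: rel=2, running sum=19
CG = 19

19


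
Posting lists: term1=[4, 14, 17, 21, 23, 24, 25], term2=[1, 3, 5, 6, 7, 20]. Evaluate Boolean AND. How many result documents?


Boolean AND: find intersection of posting lists
term1 docs: [4, 14, 17, 21, 23, 24, 25]
term2 docs: [1, 3, 5, 6, 7, 20]
Intersection: []
|intersection| = 0

0


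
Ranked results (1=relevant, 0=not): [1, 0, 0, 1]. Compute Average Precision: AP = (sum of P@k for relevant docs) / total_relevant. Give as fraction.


Computing P@k for each relevant position:
Position 1: relevant, P@1 = 1/1 = 1
Position 2: not relevant
Position 3: not relevant
Position 4: relevant, P@4 = 2/4 = 1/2
Sum of P@k = 1 + 1/2 = 3/2
AP = 3/2 / 2 = 3/4

3/4


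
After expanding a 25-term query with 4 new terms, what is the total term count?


Original terms: 25
Expansion terms: 4
Total = 25 + 4 = 29

29


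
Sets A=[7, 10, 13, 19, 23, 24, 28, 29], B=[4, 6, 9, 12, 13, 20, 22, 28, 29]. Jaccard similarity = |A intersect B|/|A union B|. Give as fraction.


A intersect B = [13, 28, 29]
|A intersect B| = 3
A union B = [4, 6, 7, 9, 10, 12, 13, 19, 20, 22, 23, 24, 28, 29]
|A union B| = 14
Jaccard = 3/14 = 3/14

3/14


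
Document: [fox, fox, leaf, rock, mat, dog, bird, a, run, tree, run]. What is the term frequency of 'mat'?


Document has 11 words
Scanning for 'mat':
Found at positions: [4]
Count = 1

1


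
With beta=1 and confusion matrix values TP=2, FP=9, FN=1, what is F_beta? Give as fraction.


P = TP/(TP+FP) = 2/11 = 2/11
R = TP/(TP+FN) = 2/3 = 2/3
beta^2 = 1^2 = 1
(1 + beta^2) = 2
Numerator = (1+beta^2)*P*R = 8/33
Denominator = beta^2*P + R = 2/11 + 2/3 = 28/33
F_beta = 2/7

2/7


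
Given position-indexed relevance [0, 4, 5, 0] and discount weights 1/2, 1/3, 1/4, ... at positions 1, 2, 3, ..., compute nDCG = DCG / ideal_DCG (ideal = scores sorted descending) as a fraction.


Position discount weights w_i = 1/(i+1) for i=1..4:
Weights = [1/2, 1/3, 1/4, 1/5]
Actual relevance: [0, 4, 5, 0]
DCG = 0/2 + 4/3 + 5/4 + 0/5 = 31/12
Ideal relevance (sorted desc): [5, 4, 0, 0]
Ideal DCG = 5/2 + 4/3 + 0/4 + 0/5 = 23/6
nDCG = DCG / ideal_DCG = 31/12 / 23/6 = 31/46

31/46


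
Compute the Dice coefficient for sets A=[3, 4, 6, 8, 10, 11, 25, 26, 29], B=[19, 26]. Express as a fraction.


A intersect B = [26]
|A intersect B| = 1
|A| = 9, |B| = 2
Dice = 2*1 / (9+2)
= 2 / 11 = 2/11

2/11


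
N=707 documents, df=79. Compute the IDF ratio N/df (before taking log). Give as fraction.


IDF ratio = N / df
= 707 / 79
= 707/79

707/79


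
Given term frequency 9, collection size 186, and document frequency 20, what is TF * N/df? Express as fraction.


TF * (N/df)
= 9 * (186/20)
= 9 * 93/10
= 837/10

837/10


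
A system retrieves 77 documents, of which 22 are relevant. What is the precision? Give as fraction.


Precision = relevant_retrieved / total_retrieved
= 22 / 77
= 22 / (22 + 55)
= 2/7

2/7


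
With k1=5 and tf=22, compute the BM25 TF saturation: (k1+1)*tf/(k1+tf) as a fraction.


BM25 TF component = (k1+1)*tf / (k1+tf)
k1 = 5, tf = 22
Numerator = (5+1)*22 = 132
Denominator = 5 + 22 = 27
= 132/27 = 44/9

44/9


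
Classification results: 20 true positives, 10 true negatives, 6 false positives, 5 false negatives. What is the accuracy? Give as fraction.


Accuracy = (TP + TN) / (TP + TN + FP + FN)
TP + TN = 20 + 10 = 30
Total = 20 + 10 + 6 + 5 = 41
Accuracy = 30 / 41 = 30/41

30/41


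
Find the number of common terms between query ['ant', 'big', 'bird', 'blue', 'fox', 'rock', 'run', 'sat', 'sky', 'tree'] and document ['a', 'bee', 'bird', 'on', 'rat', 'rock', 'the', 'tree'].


Query terms: ['ant', 'big', 'bird', 'blue', 'fox', 'rock', 'run', 'sat', 'sky', 'tree']
Document terms: ['a', 'bee', 'bird', 'on', 'rat', 'rock', 'the', 'tree']
Common terms: ['bird', 'rock', 'tree']
Overlap count = 3

3


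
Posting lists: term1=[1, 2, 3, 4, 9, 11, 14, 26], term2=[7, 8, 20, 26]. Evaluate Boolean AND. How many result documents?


Boolean AND: find intersection of posting lists
term1 docs: [1, 2, 3, 4, 9, 11, 14, 26]
term2 docs: [7, 8, 20, 26]
Intersection: [26]
|intersection| = 1

1


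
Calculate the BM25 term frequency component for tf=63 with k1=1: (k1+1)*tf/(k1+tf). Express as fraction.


BM25 TF component = (k1+1)*tf / (k1+tf)
k1 = 1, tf = 63
Numerator = (1+1)*63 = 126
Denominator = 1 + 63 = 64
= 126/64 = 63/32

63/32


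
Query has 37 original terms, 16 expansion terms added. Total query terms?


Original terms: 37
Expansion terms: 16
Total = 37 + 16 = 53

53


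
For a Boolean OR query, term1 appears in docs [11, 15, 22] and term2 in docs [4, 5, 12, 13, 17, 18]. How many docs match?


Boolean OR: find union of posting lists
term1 docs: [11, 15, 22]
term2 docs: [4, 5, 12, 13, 17, 18]
Union: [4, 5, 11, 12, 13, 15, 17, 18, 22]
|union| = 9

9


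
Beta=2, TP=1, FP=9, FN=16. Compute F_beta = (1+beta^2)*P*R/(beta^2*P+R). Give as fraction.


P = TP/(TP+FP) = 1/10 = 1/10
R = TP/(TP+FN) = 1/17 = 1/17
beta^2 = 2^2 = 4
(1 + beta^2) = 5
Numerator = (1+beta^2)*P*R = 1/34
Denominator = beta^2*P + R = 2/5 + 1/17 = 39/85
F_beta = 5/78

5/78


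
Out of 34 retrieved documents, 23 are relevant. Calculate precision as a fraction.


Precision = relevant_retrieved / total_retrieved
= 23 / 34
= 23 / (23 + 11)
= 23/34

23/34


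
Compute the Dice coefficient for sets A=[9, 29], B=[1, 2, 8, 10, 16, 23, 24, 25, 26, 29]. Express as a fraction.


A intersect B = [29]
|A intersect B| = 1
|A| = 2, |B| = 10
Dice = 2*1 / (2+10)
= 2 / 12 = 1/6

1/6


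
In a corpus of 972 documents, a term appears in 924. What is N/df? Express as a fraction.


IDF ratio = N / df
= 972 / 924
= 81/77

81/77


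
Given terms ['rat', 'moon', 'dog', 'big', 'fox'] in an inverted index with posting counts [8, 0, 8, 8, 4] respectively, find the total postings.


Summing posting list sizes:
'rat': 8 postings
'moon': 0 postings
'dog': 8 postings
'big': 8 postings
'fox': 4 postings
Total = 8 + 0 + 8 + 8 + 4 = 28

28


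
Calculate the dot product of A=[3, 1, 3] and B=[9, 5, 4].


Dot product = sum of element-wise products
A[0]*B[0] = 3*9 = 27
A[1]*B[1] = 1*5 = 5
A[2]*B[2] = 3*4 = 12
Sum = 27 + 5 + 12 = 44

44


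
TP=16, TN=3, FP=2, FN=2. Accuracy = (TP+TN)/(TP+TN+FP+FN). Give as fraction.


Accuracy = (TP + TN) / (TP + TN + FP + FN)
TP + TN = 16 + 3 = 19
Total = 16 + 3 + 2 + 2 = 23
Accuracy = 19 / 23 = 19/23

19/23


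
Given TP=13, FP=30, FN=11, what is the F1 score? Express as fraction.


F1 = 2 * P * R / (P + R)
P = TP/(TP+FP) = 13/43 = 13/43
R = TP/(TP+FN) = 13/24 = 13/24
2 * P * R = 2 * 13/43 * 13/24 = 169/516
P + R = 13/43 + 13/24 = 871/1032
F1 = 169/516 / 871/1032 = 26/67

26/67


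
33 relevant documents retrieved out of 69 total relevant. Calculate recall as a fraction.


Recall = retrieved_relevant / total_relevant
= 33 / 69
= 33 / (33 + 36)
= 11/23

11/23


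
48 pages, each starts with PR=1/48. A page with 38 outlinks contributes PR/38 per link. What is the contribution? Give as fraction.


Initial PR = 1/48 = 1/48
Outlinks = 38
Contribution per link = PR / outlinks
= 1/48 / 38
= 1/1824

1/1824


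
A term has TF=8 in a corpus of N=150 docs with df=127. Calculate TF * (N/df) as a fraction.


TF * (N/df)
= 8 * (150/127)
= 8 * 150/127
= 1200/127

1200/127


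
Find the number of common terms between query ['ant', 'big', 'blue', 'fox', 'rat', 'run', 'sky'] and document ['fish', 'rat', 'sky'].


Query terms: ['ant', 'big', 'blue', 'fox', 'rat', 'run', 'sky']
Document terms: ['fish', 'rat', 'sky']
Common terms: ['rat', 'sky']
Overlap count = 2

2


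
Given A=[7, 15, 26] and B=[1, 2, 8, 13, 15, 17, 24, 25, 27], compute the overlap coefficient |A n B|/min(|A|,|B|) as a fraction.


A intersect B = [15]
|A intersect B| = 1
min(|A|, |B|) = min(3, 9) = 3
Overlap = 1 / 3 = 1/3

1/3


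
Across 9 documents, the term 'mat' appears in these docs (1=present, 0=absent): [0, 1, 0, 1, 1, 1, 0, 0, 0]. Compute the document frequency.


Checking each document for 'mat':
Doc 1: absent
Doc 2: present
Doc 3: absent
Doc 4: present
Doc 5: present
Doc 6: present
Doc 7: absent
Doc 8: absent
Doc 9: absent
df = sum of presences = 0 + 1 + 0 + 1 + 1 + 1 + 0 + 0 + 0 = 4

4


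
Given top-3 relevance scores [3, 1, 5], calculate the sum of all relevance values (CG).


Cumulative Gain = sum of relevance scores
Position 1: rel=3, running sum=3
Position 2: rel=1, running sum=4
Position 3: rel=5, running sum=9
CG = 9

9


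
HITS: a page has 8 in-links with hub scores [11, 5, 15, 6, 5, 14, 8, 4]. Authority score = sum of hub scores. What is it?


Authority = sum of hub scores of in-linkers
In-link 1: hub score = 11
In-link 2: hub score = 5
In-link 3: hub score = 15
In-link 4: hub score = 6
In-link 5: hub score = 5
In-link 6: hub score = 14
In-link 7: hub score = 8
In-link 8: hub score = 4
Authority = 11 + 5 + 15 + 6 + 5 + 14 + 8 + 4 = 68

68


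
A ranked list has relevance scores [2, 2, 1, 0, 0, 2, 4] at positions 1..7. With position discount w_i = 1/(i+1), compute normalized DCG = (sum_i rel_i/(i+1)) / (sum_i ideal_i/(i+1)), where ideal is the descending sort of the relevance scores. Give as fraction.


Position discount weights w_i = 1/(i+1) for i=1..7:
Weights = [1/2, 1/3, 1/4, 1/5, 1/6, 1/7, 1/8]
Actual relevance: [2, 2, 1, 0, 0, 2, 4]
DCG = 2/2 + 2/3 + 1/4 + 0/5 + 0/6 + 2/7 + 4/8 = 227/84
Ideal relevance (sorted desc): [4, 2, 2, 2, 1, 0, 0]
Ideal DCG = 4/2 + 2/3 + 2/4 + 2/5 + 1/6 + 0/7 + 0/8 = 56/15
nDCG = DCG / ideal_DCG = 227/84 / 56/15 = 1135/1568

1135/1568


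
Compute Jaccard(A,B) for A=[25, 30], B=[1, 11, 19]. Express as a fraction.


A intersect B = []
|A intersect B| = 0
A union B = [1, 11, 19, 25, 30]
|A union B| = 5
Jaccard = 0/5 = 0

0


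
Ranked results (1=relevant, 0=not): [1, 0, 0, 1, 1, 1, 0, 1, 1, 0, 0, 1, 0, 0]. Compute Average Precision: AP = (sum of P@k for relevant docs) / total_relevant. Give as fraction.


Computing P@k for each relevant position:
Position 1: relevant, P@1 = 1/1 = 1
Position 2: not relevant
Position 3: not relevant
Position 4: relevant, P@4 = 2/4 = 1/2
Position 5: relevant, P@5 = 3/5 = 3/5
Position 6: relevant, P@6 = 4/6 = 2/3
Position 7: not relevant
Position 8: relevant, P@8 = 5/8 = 5/8
Position 9: relevant, P@9 = 6/9 = 2/3
Position 10: not relevant
Position 11: not relevant
Position 12: relevant, P@12 = 7/12 = 7/12
Position 13: not relevant
Position 14: not relevant
Sum of P@k = 1 + 1/2 + 3/5 + 2/3 + 5/8 + 2/3 + 7/12 = 557/120
AP = 557/120 / 7 = 557/840

557/840


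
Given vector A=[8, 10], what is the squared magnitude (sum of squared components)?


|A|^2 = sum of squared components
A[0]^2 = 8^2 = 64
A[1]^2 = 10^2 = 100
Sum = 64 + 100 = 164

164


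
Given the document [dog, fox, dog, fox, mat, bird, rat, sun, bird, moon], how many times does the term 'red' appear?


Document has 10 words
Scanning for 'red':
Term not found in document
Count = 0

0


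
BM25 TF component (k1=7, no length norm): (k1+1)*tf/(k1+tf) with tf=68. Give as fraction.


BM25 TF component = (k1+1)*tf / (k1+tf)
k1 = 7, tf = 68
Numerator = (7+1)*68 = 544
Denominator = 7 + 68 = 75
= 544/75 = 544/75

544/75


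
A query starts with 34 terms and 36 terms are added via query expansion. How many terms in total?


Original terms: 34
Expansion terms: 36
Total = 34 + 36 = 70

70


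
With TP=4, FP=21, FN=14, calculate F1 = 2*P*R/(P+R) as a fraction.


F1 = 2 * P * R / (P + R)
P = TP/(TP+FP) = 4/25 = 4/25
R = TP/(TP+FN) = 4/18 = 2/9
2 * P * R = 2 * 4/25 * 2/9 = 16/225
P + R = 4/25 + 2/9 = 86/225
F1 = 16/225 / 86/225 = 8/43

8/43


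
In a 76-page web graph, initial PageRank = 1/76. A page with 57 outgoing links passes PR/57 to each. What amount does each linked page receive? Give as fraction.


Initial PR = 1/76 = 1/76
Outlinks = 57
Contribution per link = PR / outlinks
= 1/76 / 57
= 1/4332

1/4332


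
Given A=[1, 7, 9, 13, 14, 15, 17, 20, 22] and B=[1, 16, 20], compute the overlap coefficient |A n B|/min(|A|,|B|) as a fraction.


A intersect B = [1, 20]
|A intersect B| = 2
min(|A|, |B|) = min(9, 3) = 3
Overlap = 2 / 3 = 2/3

2/3


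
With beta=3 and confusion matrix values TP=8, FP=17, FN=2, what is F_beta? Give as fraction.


P = TP/(TP+FP) = 8/25 = 8/25
R = TP/(TP+FN) = 8/10 = 4/5
beta^2 = 3^2 = 9
(1 + beta^2) = 10
Numerator = (1+beta^2)*P*R = 64/25
Denominator = beta^2*P + R = 72/25 + 4/5 = 92/25
F_beta = 16/23

16/23


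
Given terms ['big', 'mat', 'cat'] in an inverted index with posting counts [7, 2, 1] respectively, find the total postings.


Summing posting list sizes:
'big': 7 postings
'mat': 2 postings
'cat': 1 postings
Total = 7 + 2 + 1 = 10

10


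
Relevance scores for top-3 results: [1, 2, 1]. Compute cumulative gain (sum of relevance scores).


Cumulative Gain = sum of relevance scores
Position 1: rel=1, running sum=1
Position 2: rel=2, running sum=3
Position 3: rel=1, running sum=4
CG = 4

4


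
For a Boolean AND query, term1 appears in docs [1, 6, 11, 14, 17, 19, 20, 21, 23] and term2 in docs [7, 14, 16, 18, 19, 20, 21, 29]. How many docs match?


Boolean AND: find intersection of posting lists
term1 docs: [1, 6, 11, 14, 17, 19, 20, 21, 23]
term2 docs: [7, 14, 16, 18, 19, 20, 21, 29]
Intersection: [14, 19, 20, 21]
|intersection| = 4

4


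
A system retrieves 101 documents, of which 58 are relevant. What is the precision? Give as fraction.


Precision = relevant_retrieved / total_retrieved
= 58 / 101
= 58 / (58 + 43)
= 58/101

58/101


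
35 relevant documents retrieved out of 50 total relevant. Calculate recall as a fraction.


Recall = retrieved_relevant / total_relevant
= 35 / 50
= 35 / (35 + 15)
= 7/10

7/10


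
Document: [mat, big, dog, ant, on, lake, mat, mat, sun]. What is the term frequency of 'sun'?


Document has 9 words
Scanning for 'sun':
Found at positions: [8]
Count = 1

1


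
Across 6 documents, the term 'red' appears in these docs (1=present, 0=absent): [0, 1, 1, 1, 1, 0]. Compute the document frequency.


Checking each document for 'red':
Doc 1: absent
Doc 2: present
Doc 3: present
Doc 4: present
Doc 5: present
Doc 6: absent
df = sum of presences = 0 + 1 + 1 + 1 + 1 + 0 = 4

4


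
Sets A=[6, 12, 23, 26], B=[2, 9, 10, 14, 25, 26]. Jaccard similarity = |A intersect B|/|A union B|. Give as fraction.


A intersect B = [26]
|A intersect B| = 1
A union B = [2, 6, 9, 10, 12, 14, 23, 25, 26]
|A union B| = 9
Jaccard = 1/9 = 1/9

1/9


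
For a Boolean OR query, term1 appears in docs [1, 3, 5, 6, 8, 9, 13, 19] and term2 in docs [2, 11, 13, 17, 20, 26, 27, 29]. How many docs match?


Boolean OR: find union of posting lists
term1 docs: [1, 3, 5, 6, 8, 9, 13, 19]
term2 docs: [2, 11, 13, 17, 20, 26, 27, 29]
Union: [1, 2, 3, 5, 6, 8, 9, 11, 13, 17, 19, 20, 26, 27, 29]
|union| = 15

15


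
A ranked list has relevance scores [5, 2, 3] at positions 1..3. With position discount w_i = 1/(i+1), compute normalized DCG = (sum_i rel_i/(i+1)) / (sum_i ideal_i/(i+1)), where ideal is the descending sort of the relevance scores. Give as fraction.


Position discount weights w_i = 1/(i+1) for i=1..3:
Weights = [1/2, 1/3, 1/4]
Actual relevance: [5, 2, 3]
DCG = 5/2 + 2/3 + 3/4 = 47/12
Ideal relevance (sorted desc): [5, 3, 2]
Ideal DCG = 5/2 + 3/3 + 2/4 = 4
nDCG = DCG / ideal_DCG = 47/12 / 4 = 47/48

47/48


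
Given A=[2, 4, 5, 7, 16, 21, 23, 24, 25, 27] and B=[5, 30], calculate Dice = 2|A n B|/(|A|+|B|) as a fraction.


A intersect B = [5]
|A intersect B| = 1
|A| = 10, |B| = 2
Dice = 2*1 / (10+2)
= 2 / 12 = 1/6

1/6


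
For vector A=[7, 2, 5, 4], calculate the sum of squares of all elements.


|A|^2 = sum of squared components
A[0]^2 = 7^2 = 49
A[1]^2 = 2^2 = 4
A[2]^2 = 5^2 = 25
A[3]^2 = 4^2 = 16
Sum = 49 + 4 + 25 + 16 = 94

94


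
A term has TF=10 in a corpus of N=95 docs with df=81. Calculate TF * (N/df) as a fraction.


TF * (N/df)
= 10 * (95/81)
= 10 * 95/81
= 950/81

950/81


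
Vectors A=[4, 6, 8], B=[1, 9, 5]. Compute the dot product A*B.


Dot product = sum of element-wise products
A[0]*B[0] = 4*1 = 4
A[1]*B[1] = 6*9 = 54
A[2]*B[2] = 8*5 = 40
Sum = 4 + 54 + 40 = 98

98


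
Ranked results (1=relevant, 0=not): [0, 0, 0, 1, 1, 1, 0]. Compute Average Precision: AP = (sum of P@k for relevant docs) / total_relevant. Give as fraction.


Computing P@k for each relevant position:
Position 1: not relevant
Position 2: not relevant
Position 3: not relevant
Position 4: relevant, P@4 = 1/4 = 1/4
Position 5: relevant, P@5 = 2/5 = 2/5
Position 6: relevant, P@6 = 3/6 = 1/2
Position 7: not relevant
Sum of P@k = 1/4 + 2/5 + 1/2 = 23/20
AP = 23/20 / 3 = 23/60

23/60


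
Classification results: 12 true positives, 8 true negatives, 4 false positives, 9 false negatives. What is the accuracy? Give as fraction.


Accuracy = (TP + TN) / (TP + TN + FP + FN)
TP + TN = 12 + 8 = 20
Total = 12 + 8 + 4 + 9 = 33
Accuracy = 20 / 33 = 20/33

20/33


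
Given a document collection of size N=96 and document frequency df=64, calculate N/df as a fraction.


IDF ratio = N / df
= 96 / 64
= 3/2

3/2


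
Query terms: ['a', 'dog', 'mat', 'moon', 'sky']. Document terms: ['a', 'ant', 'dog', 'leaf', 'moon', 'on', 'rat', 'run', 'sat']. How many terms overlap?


Query terms: ['a', 'dog', 'mat', 'moon', 'sky']
Document terms: ['a', 'ant', 'dog', 'leaf', 'moon', 'on', 'rat', 'run', 'sat']
Common terms: ['a', 'dog', 'moon']
Overlap count = 3

3


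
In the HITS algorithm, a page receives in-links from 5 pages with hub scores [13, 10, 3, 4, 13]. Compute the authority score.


Authority = sum of hub scores of in-linkers
In-link 1: hub score = 13
In-link 2: hub score = 10
In-link 3: hub score = 3
In-link 4: hub score = 4
In-link 5: hub score = 13
Authority = 13 + 10 + 3 + 4 + 13 = 43

43


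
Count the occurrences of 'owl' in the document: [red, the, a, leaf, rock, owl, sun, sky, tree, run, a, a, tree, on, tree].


Document has 15 words
Scanning for 'owl':
Found at positions: [5]
Count = 1

1


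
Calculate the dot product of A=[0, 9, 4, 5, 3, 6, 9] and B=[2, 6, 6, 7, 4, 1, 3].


Dot product = sum of element-wise products
A[0]*B[0] = 0*2 = 0
A[1]*B[1] = 9*6 = 54
A[2]*B[2] = 4*6 = 24
A[3]*B[3] = 5*7 = 35
A[4]*B[4] = 3*4 = 12
A[5]*B[5] = 6*1 = 6
A[6]*B[6] = 9*3 = 27
Sum = 0 + 54 + 24 + 35 + 12 + 6 + 27 = 158

158


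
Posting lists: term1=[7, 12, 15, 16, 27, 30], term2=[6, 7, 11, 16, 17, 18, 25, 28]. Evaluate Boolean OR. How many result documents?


Boolean OR: find union of posting lists
term1 docs: [7, 12, 15, 16, 27, 30]
term2 docs: [6, 7, 11, 16, 17, 18, 25, 28]
Union: [6, 7, 11, 12, 15, 16, 17, 18, 25, 27, 28, 30]
|union| = 12

12


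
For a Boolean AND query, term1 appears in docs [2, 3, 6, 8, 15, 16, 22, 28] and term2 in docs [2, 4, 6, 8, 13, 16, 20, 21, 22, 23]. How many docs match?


Boolean AND: find intersection of posting lists
term1 docs: [2, 3, 6, 8, 15, 16, 22, 28]
term2 docs: [2, 4, 6, 8, 13, 16, 20, 21, 22, 23]
Intersection: [2, 6, 8, 16, 22]
|intersection| = 5

5


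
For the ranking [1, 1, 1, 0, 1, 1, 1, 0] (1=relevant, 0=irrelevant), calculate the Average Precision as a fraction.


Computing P@k for each relevant position:
Position 1: relevant, P@1 = 1/1 = 1
Position 2: relevant, P@2 = 2/2 = 1
Position 3: relevant, P@3 = 3/3 = 1
Position 4: not relevant
Position 5: relevant, P@5 = 4/5 = 4/5
Position 6: relevant, P@6 = 5/6 = 5/6
Position 7: relevant, P@7 = 6/7 = 6/7
Position 8: not relevant
Sum of P@k = 1 + 1 + 1 + 4/5 + 5/6 + 6/7 = 1153/210
AP = 1153/210 / 6 = 1153/1260

1153/1260


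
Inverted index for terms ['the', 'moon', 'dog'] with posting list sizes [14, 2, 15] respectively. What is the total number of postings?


Summing posting list sizes:
'the': 14 postings
'moon': 2 postings
'dog': 15 postings
Total = 14 + 2 + 15 = 31

31


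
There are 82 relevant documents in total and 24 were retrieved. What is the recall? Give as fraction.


Recall = retrieved_relevant / total_relevant
= 24 / 82
= 24 / (24 + 58)
= 12/41

12/41


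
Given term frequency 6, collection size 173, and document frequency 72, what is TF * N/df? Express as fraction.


TF * (N/df)
= 6 * (173/72)
= 6 * 173/72
= 173/12

173/12


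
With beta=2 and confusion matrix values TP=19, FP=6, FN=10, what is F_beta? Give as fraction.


P = TP/(TP+FP) = 19/25 = 19/25
R = TP/(TP+FN) = 19/29 = 19/29
beta^2 = 2^2 = 4
(1 + beta^2) = 5
Numerator = (1+beta^2)*P*R = 361/145
Denominator = beta^2*P + R = 76/25 + 19/29 = 2679/725
F_beta = 95/141

95/141


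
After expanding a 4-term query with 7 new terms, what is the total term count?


Original terms: 4
Expansion terms: 7
Total = 4 + 7 = 11

11


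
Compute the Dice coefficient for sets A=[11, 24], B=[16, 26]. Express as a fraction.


A intersect B = []
|A intersect B| = 0
|A| = 2, |B| = 2
Dice = 2*0 / (2+2)
= 0 / 4 = 0

0


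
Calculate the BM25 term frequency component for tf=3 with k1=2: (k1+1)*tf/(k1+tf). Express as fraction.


BM25 TF component = (k1+1)*tf / (k1+tf)
k1 = 2, tf = 3
Numerator = (2+1)*3 = 9
Denominator = 2 + 3 = 5
= 9/5 = 9/5

9/5


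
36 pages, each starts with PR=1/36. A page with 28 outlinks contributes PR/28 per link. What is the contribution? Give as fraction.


Initial PR = 1/36 = 1/36
Outlinks = 28
Contribution per link = PR / outlinks
= 1/36 / 28
= 1/1008

1/1008


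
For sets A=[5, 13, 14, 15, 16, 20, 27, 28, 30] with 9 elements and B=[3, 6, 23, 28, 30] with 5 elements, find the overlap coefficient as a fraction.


A intersect B = [28, 30]
|A intersect B| = 2
min(|A|, |B|) = min(9, 5) = 5
Overlap = 2 / 5 = 2/5

2/5


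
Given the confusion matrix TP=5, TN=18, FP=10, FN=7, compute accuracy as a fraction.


Accuracy = (TP + TN) / (TP + TN + FP + FN)
TP + TN = 5 + 18 = 23
Total = 5 + 18 + 10 + 7 = 40
Accuracy = 23 / 40 = 23/40

23/40


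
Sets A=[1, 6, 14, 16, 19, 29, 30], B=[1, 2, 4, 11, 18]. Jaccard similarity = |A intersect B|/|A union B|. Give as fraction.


A intersect B = [1]
|A intersect B| = 1
A union B = [1, 2, 4, 6, 11, 14, 16, 18, 19, 29, 30]
|A union B| = 11
Jaccard = 1/11 = 1/11

1/11


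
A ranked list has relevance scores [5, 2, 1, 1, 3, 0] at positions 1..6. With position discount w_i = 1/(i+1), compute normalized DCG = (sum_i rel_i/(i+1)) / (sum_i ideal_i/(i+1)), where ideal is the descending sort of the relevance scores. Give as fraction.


Position discount weights w_i = 1/(i+1) for i=1..6:
Weights = [1/2, 1/3, 1/4, 1/5, 1/6, 1/7]
Actual relevance: [5, 2, 1, 1, 3, 0]
DCG = 5/2 + 2/3 + 1/4 + 1/5 + 3/6 + 0/7 = 247/60
Ideal relevance (sorted desc): [5, 3, 2, 1, 1, 0]
Ideal DCG = 5/2 + 3/3 + 2/4 + 1/5 + 1/6 + 0/7 = 131/30
nDCG = DCG / ideal_DCG = 247/60 / 131/30 = 247/262

247/262


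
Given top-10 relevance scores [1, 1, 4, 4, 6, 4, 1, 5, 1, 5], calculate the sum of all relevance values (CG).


Cumulative Gain = sum of relevance scores
Position 1: rel=1, running sum=1
Position 2: rel=1, running sum=2
Position 3: rel=4, running sum=6
Position 4: rel=4, running sum=10
Position 5: rel=6, running sum=16
Position 6: rel=4, running sum=20
Position 7: rel=1, running sum=21
Position 8: rel=5, running sum=26
Position 9: rel=1, running sum=27
Position 10: rel=5, running sum=32
CG = 32

32


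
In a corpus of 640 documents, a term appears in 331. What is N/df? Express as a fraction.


IDF ratio = N / df
= 640 / 331
= 640/331

640/331


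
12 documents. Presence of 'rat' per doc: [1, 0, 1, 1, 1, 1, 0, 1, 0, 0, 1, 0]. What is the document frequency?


Checking each document for 'rat':
Doc 1: present
Doc 2: absent
Doc 3: present
Doc 4: present
Doc 5: present
Doc 6: present
Doc 7: absent
Doc 8: present
Doc 9: absent
Doc 10: absent
Doc 11: present
Doc 12: absent
df = sum of presences = 1 + 0 + 1 + 1 + 1 + 1 + 0 + 1 + 0 + 0 + 1 + 0 = 7

7


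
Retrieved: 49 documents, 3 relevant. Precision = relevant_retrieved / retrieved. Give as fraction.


Precision = relevant_retrieved / total_retrieved
= 3 / 49
= 3 / (3 + 46)
= 3/49

3/49


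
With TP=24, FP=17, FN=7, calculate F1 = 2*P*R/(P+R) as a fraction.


F1 = 2 * P * R / (P + R)
P = TP/(TP+FP) = 24/41 = 24/41
R = TP/(TP+FN) = 24/31 = 24/31
2 * P * R = 2 * 24/41 * 24/31 = 1152/1271
P + R = 24/41 + 24/31 = 1728/1271
F1 = 1152/1271 / 1728/1271 = 2/3

2/3


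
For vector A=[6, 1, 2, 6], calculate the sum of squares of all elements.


|A|^2 = sum of squared components
A[0]^2 = 6^2 = 36
A[1]^2 = 1^2 = 1
A[2]^2 = 2^2 = 4
A[3]^2 = 6^2 = 36
Sum = 36 + 1 + 4 + 36 = 77

77


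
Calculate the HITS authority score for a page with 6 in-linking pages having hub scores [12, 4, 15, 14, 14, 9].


Authority = sum of hub scores of in-linkers
In-link 1: hub score = 12
In-link 2: hub score = 4
In-link 3: hub score = 15
In-link 4: hub score = 14
In-link 5: hub score = 14
In-link 6: hub score = 9
Authority = 12 + 4 + 15 + 14 + 14 + 9 = 68

68


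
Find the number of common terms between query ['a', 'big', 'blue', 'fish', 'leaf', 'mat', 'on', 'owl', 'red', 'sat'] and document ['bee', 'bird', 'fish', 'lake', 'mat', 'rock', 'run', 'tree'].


Query terms: ['a', 'big', 'blue', 'fish', 'leaf', 'mat', 'on', 'owl', 'red', 'sat']
Document terms: ['bee', 'bird', 'fish', 'lake', 'mat', 'rock', 'run', 'tree']
Common terms: ['fish', 'mat']
Overlap count = 2

2


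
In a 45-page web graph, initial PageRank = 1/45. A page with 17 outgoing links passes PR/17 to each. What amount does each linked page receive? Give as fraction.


Initial PR = 1/45 = 1/45
Outlinks = 17
Contribution per link = PR / outlinks
= 1/45 / 17
= 1/765

1/765


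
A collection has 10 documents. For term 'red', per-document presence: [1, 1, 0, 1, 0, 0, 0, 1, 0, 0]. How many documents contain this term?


Checking each document for 'red':
Doc 1: present
Doc 2: present
Doc 3: absent
Doc 4: present
Doc 5: absent
Doc 6: absent
Doc 7: absent
Doc 8: present
Doc 9: absent
Doc 10: absent
df = sum of presences = 1 + 1 + 0 + 1 + 0 + 0 + 0 + 1 + 0 + 0 = 4

4


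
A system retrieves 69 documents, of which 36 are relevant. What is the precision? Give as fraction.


Precision = relevant_retrieved / total_retrieved
= 36 / 69
= 36 / (36 + 33)
= 12/23

12/23


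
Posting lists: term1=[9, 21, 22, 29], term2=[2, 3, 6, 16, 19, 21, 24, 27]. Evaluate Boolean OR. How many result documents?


Boolean OR: find union of posting lists
term1 docs: [9, 21, 22, 29]
term2 docs: [2, 3, 6, 16, 19, 21, 24, 27]
Union: [2, 3, 6, 9, 16, 19, 21, 22, 24, 27, 29]
|union| = 11

11


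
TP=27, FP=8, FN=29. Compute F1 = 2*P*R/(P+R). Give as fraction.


F1 = 2 * P * R / (P + R)
P = TP/(TP+FP) = 27/35 = 27/35
R = TP/(TP+FN) = 27/56 = 27/56
2 * P * R = 2 * 27/35 * 27/56 = 729/980
P + R = 27/35 + 27/56 = 351/280
F1 = 729/980 / 351/280 = 54/91

54/91


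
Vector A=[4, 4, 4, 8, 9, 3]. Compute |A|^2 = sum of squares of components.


|A|^2 = sum of squared components
A[0]^2 = 4^2 = 16
A[1]^2 = 4^2 = 16
A[2]^2 = 4^2 = 16
A[3]^2 = 8^2 = 64
A[4]^2 = 9^2 = 81
A[5]^2 = 3^2 = 9
Sum = 16 + 16 + 16 + 64 + 81 + 9 = 202

202


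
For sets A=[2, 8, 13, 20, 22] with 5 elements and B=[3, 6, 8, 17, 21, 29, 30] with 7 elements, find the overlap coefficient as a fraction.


A intersect B = [8]
|A intersect B| = 1
min(|A|, |B|) = min(5, 7) = 5
Overlap = 1 / 5 = 1/5

1/5


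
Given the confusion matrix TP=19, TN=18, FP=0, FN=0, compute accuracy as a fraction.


Accuracy = (TP + TN) / (TP + TN + FP + FN)
TP + TN = 19 + 18 = 37
Total = 19 + 18 + 0 + 0 = 37
Accuracy = 37 / 37 = 1

1


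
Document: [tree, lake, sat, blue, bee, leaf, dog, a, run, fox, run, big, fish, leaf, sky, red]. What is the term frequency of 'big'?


Document has 16 words
Scanning for 'big':
Found at positions: [11]
Count = 1

1


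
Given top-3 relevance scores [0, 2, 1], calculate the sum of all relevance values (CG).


Cumulative Gain = sum of relevance scores
Position 1: rel=0, running sum=0
Position 2: rel=2, running sum=2
Position 3: rel=1, running sum=3
CG = 3

3


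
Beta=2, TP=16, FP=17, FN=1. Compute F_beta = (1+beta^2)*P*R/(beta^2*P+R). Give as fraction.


P = TP/(TP+FP) = 16/33 = 16/33
R = TP/(TP+FN) = 16/17 = 16/17
beta^2 = 2^2 = 4
(1 + beta^2) = 5
Numerator = (1+beta^2)*P*R = 1280/561
Denominator = beta^2*P + R = 64/33 + 16/17 = 1616/561
F_beta = 80/101

80/101


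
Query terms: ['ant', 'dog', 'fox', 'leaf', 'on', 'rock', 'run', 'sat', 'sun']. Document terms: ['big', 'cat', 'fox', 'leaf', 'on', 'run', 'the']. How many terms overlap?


Query terms: ['ant', 'dog', 'fox', 'leaf', 'on', 'rock', 'run', 'sat', 'sun']
Document terms: ['big', 'cat', 'fox', 'leaf', 'on', 'run', 'the']
Common terms: ['fox', 'leaf', 'on', 'run']
Overlap count = 4

4


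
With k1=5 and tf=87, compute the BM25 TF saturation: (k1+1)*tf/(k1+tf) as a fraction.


BM25 TF component = (k1+1)*tf / (k1+tf)
k1 = 5, tf = 87
Numerator = (5+1)*87 = 522
Denominator = 5 + 87 = 92
= 522/92 = 261/46

261/46


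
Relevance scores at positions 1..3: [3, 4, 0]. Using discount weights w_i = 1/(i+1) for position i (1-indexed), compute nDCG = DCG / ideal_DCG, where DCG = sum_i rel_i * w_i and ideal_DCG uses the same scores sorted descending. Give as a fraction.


Position discount weights w_i = 1/(i+1) for i=1..3:
Weights = [1/2, 1/3, 1/4]
Actual relevance: [3, 4, 0]
DCG = 3/2 + 4/3 + 0/4 = 17/6
Ideal relevance (sorted desc): [4, 3, 0]
Ideal DCG = 4/2 + 3/3 + 0/4 = 3
nDCG = DCG / ideal_DCG = 17/6 / 3 = 17/18

17/18


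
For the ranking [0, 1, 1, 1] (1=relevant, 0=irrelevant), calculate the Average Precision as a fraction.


Computing P@k for each relevant position:
Position 1: not relevant
Position 2: relevant, P@2 = 1/2 = 1/2
Position 3: relevant, P@3 = 2/3 = 2/3
Position 4: relevant, P@4 = 3/4 = 3/4
Sum of P@k = 1/2 + 2/3 + 3/4 = 23/12
AP = 23/12 / 3 = 23/36

23/36


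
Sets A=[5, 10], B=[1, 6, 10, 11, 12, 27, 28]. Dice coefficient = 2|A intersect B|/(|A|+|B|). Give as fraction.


A intersect B = [10]
|A intersect B| = 1
|A| = 2, |B| = 7
Dice = 2*1 / (2+7)
= 2 / 9 = 2/9

2/9


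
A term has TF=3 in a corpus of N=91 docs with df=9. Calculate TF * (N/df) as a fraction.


TF * (N/df)
= 3 * (91/9)
= 3 * 91/9
= 91/3

91/3


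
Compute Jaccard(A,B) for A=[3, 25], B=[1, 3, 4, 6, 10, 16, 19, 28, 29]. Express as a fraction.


A intersect B = [3]
|A intersect B| = 1
A union B = [1, 3, 4, 6, 10, 16, 19, 25, 28, 29]
|A union B| = 10
Jaccard = 1/10 = 1/10

1/10


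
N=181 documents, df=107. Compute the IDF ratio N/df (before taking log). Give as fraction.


IDF ratio = N / df
= 181 / 107
= 181/107

181/107


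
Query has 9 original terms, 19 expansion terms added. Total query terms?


Original terms: 9
Expansion terms: 19
Total = 9 + 19 = 28

28


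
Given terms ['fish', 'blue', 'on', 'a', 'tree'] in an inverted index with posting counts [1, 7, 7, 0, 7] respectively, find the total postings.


Summing posting list sizes:
'fish': 1 postings
'blue': 7 postings
'on': 7 postings
'a': 0 postings
'tree': 7 postings
Total = 1 + 7 + 7 + 0 + 7 = 22

22


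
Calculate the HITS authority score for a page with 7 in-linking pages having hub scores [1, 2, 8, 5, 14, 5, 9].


Authority = sum of hub scores of in-linkers
In-link 1: hub score = 1
In-link 2: hub score = 2
In-link 3: hub score = 8
In-link 4: hub score = 5
In-link 5: hub score = 14
In-link 6: hub score = 5
In-link 7: hub score = 9
Authority = 1 + 2 + 8 + 5 + 14 + 5 + 9 = 44

44


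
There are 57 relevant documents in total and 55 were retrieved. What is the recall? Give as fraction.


Recall = retrieved_relevant / total_relevant
= 55 / 57
= 55 / (55 + 2)
= 55/57

55/57


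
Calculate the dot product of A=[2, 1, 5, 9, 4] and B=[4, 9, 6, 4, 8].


Dot product = sum of element-wise products
A[0]*B[0] = 2*4 = 8
A[1]*B[1] = 1*9 = 9
A[2]*B[2] = 5*6 = 30
A[3]*B[3] = 9*4 = 36
A[4]*B[4] = 4*8 = 32
Sum = 8 + 9 + 30 + 36 + 32 = 115

115


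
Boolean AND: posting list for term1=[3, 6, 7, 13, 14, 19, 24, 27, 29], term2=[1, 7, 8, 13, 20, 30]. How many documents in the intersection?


Boolean AND: find intersection of posting lists
term1 docs: [3, 6, 7, 13, 14, 19, 24, 27, 29]
term2 docs: [1, 7, 8, 13, 20, 30]
Intersection: [7, 13]
|intersection| = 2

2


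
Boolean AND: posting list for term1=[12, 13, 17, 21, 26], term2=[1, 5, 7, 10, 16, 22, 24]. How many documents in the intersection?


Boolean AND: find intersection of posting lists
term1 docs: [12, 13, 17, 21, 26]
term2 docs: [1, 5, 7, 10, 16, 22, 24]
Intersection: []
|intersection| = 0

0


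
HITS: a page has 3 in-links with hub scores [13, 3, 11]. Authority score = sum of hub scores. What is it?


Authority = sum of hub scores of in-linkers
In-link 1: hub score = 13
In-link 2: hub score = 3
In-link 3: hub score = 11
Authority = 13 + 3 + 11 = 27

27


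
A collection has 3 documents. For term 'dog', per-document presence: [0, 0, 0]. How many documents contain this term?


Checking each document for 'dog':
Doc 1: absent
Doc 2: absent
Doc 3: absent
df = sum of presences = 0 + 0 + 0 = 0

0


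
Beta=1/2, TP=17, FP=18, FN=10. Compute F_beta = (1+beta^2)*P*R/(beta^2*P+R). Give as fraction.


P = TP/(TP+FP) = 17/35 = 17/35
R = TP/(TP+FN) = 17/27 = 17/27
beta^2 = 1/2^2 = 1/4
(1 + beta^2) = 5/4
Numerator = (1+beta^2)*P*R = 289/756
Denominator = beta^2*P + R = 17/140 + 17/27 = 2839/3780
F_beta = 85/167

85/167


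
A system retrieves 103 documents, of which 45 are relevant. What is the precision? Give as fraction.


Precision = relevant_retrieved / total_retrieved
= 45 / 103
= 45 / (45 + 58)
= 45/103

45/103


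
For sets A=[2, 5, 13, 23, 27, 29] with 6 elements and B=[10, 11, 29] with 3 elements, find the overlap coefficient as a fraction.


A intersect B = [29]
|A intersect B| = 1
min(|A|, |B|) = min(6, 3) = 3
Overlap = 1 / 3 = 1/3

1/3


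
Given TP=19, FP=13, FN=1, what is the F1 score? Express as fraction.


F1 = 2 * P * R / (P + R)
P = TP/(TP+FP) = 19/32 = 19/32
R = TP/(TP+FN) = 19/20 = 19/20
2 * P * R = 2 * 19/32 * 19/20 = 361/320
P + R = 19/32 + 19/20 = 247/160
F1 = 361/320 / 247/160 = 19/26

19/26


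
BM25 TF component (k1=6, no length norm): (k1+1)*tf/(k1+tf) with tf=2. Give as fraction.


BM25 TF component = (k1+1)*tf / (k1+tf)
k1 = 6, tf = 2
Numerator = (6+1)*2 = 14
Denominator = 6 + 2 = 8
= 14/8 = 7/4

7/4


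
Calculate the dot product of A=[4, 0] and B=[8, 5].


Dot product = sum of element-wise products
A[0]*B[0] = 4*8 = 32
A[1]*B[1] = 0*5 = 0
Sum = 32 + 0 = 32

32


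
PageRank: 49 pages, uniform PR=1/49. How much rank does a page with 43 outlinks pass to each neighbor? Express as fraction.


Initial PR = 1/49 = 1/49
Outlinks = 43
Contribution per link = PR / outlinks
= 1/49 / 43
= 1/2107

1/2107


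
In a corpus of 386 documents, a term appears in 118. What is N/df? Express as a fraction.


IDF ratio = N / df
= 386 / 118
= 193/59

193/59


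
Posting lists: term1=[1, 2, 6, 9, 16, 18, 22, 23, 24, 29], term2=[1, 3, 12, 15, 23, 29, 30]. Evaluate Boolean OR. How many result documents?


Boolean OR: find union of posting lists
term1 docs: [1, 2, 6, 9, 16, 18, 22, 23, 24, 29]
term2 docs: [1, 3, 12, 15, 23, 29, 30]
Union: [1, 2, 3, 6, 9, 12, 15, 16, 18, 22, 23, 24, 29, 30]
|union| = 14

14


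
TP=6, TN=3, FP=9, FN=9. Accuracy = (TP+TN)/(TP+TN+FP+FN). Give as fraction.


Accuracy = (TP + TN) / (TP + TN + FP + FN)
TP + TN = 6 + 3 = 9
Total = 6 + 3 + 9 + 9 = 27
Accuracy = 9 / 27 = 1/3

1/3


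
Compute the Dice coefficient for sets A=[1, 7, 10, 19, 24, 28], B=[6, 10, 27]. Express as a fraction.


A intersect B = [10]
|A intersect B| = 1
|A| = 6, |B| = 3
Dice = 2*1 / (6+3)
= 2 / 9 = 2/9

2/9


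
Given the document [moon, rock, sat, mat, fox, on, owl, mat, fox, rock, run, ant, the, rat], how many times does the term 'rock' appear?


Document has 14 words
Scanning for 'rock':
Found at positions: [1, 9]
Count = 2

2


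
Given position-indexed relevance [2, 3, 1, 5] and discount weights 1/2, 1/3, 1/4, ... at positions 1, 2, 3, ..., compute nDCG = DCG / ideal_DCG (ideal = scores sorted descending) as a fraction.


Position discount weights w_i = 1/(i+1) for i=1..4:
Weights = [1/2, 1/3, 1/4, 1/5]
Actual relevance: [2, 3, 1, 5]
DCG = 2/2 + 3/3 + 1/4 + 5/5 = 13/4
Ideal relevance (sorted desc): [5, 3, 2, 1]
Ideal DCG = 5/2 + 3/3 + 2/4 + 1/5 = 21/5
nDCG = DCG / ideal_DCG = 13/4 / 21/5 = 65/84

65/84


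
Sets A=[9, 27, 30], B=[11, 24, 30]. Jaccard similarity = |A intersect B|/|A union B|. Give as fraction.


A intersect B = [30]
|A intersect B| = 1
A union B = [9, 11, 24, 27, 30]
|A union B| = 5
Jaccard = 1/5 = 1/5

1/5


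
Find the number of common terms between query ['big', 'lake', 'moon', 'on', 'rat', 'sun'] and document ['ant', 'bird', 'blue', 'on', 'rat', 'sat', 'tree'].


Query terms: ['big', 'lake', 'moon', 'on', 'rat', 'sun']
Document terms: ['ant', 'bird', 'blue', 'on', 'rat', 'sat', 'tree']
Common terms: ['on', 'rat']
Overlap count = 2

2


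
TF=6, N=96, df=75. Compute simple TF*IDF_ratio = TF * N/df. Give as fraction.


TF * (N/df)
= 6 * (96/75)
= 6 * 32/25
= 192/25

192/25


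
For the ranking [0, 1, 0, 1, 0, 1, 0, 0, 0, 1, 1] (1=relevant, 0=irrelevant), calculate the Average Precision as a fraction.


Computing P@k for each relevant position:
Position 1: not relevant
Position 2: relevant, P@2 = 1/2 = 1/2
Position 3: not relevant
Position 4: relevant, P@4 = 2/4 = 1/2
Position 5: not relevant
Position 6: relevant, P@6 = 3/6 = 1/2
Position 7: not relevant
Position 8: not relevant
Position 9: not relevant
Position 10: relevant, P@10 = 4/10 = 2/5
Position 11: relevant, P@11 = 5/11 = 5/11
Sum of P@k = 1/2 + 1/2 + 1/2 + 2/5 + 5/11 = 259/110
AP = 259/110 / 5 = 259/550

259/550


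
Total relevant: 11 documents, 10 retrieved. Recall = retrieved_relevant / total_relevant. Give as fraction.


Recall = retrieved_relevant / total_relevant
= 10 / 11
= 10 / (10 + 1)
= 10/11

10/11


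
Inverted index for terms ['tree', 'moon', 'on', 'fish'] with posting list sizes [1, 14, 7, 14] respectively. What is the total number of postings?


Summing posting list sizes:
'tree': 1 postings
'moon': 14 postings
'on': 7 postings
'fish': 14 postings
Total = 1 + 14 + 7 + 14 = 36

36


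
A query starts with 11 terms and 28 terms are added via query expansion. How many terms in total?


Original terms: 11
Expansion terms: 28
Total = 11 + 28 = 39

39


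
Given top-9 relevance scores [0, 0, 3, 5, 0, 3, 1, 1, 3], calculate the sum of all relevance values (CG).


Cumulative Gain = sum of relevance scores
Position 1: rel=0, running sum=0
Position 2: rel=0, running sum=0
Position 3: rel=3, running sum=3
Position 4: rel=5, running sum=8
Position 5: rel=0, running sum=8
Position 6: rel=3, running sum=11
Position 7: rel=1, running sum=12
Position 8: rel=1, running sum=13
Position 9: rel=3, running sum=16
CG = 16

16
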